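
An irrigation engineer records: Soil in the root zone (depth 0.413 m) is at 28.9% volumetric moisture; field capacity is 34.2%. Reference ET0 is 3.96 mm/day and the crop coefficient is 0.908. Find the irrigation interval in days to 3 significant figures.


Approach: apply soil-water budget scheduling, SMD = (FC-theta)/100*depth*1000; ETc = ET0*Kc; interval = SMD/ETc.
Step 1 — soil moisture deficit:
  SMD = (34.2 - 28.9)/100 * 0.413 * 1000 = 21.889 mm
Step 2 — daily crop ET (ETc = ET0*Kc):
  ETc = 3.96 * 0.908 = 3.5957 mm/day
Step 3 — irrigation interval (SMD/ETc):
  interval = 21.889 / 3.5957 = 6.09 days
Therefore the irrigation interval = 6.09 days.


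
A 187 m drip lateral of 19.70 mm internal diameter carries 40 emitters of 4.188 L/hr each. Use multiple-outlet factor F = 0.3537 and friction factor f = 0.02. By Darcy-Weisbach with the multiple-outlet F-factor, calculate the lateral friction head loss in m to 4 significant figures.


Approach: apply Darcy-Weisbach with the multiple-outlet F-factor, Q = n*q/(3600*1000) m^3/s; v = Q/A; hf = F*f*(L/D)*(v^2/(2g)).
Q = 40*4.188/(3600*1000) = 4.65333e-05 m^3/s
A = pi*(19.70e-3/2)^2 = 3.04805e-04 m^2, so v = Q/A = 0.152666 m/s
hf = 0.3537*0.02*(187/0.01970)*(0.152666^2/(2*9.81)) = 0.07977 m
Therefore the lateral friction head loss = 0.07977 m.


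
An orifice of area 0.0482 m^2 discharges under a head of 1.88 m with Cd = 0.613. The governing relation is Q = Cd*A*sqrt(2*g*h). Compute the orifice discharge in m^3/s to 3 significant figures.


Q = 0.613 * 0.0482 * sqrt(2*9.81*1.88) = 0.179 m^3/s
Therefore the orifice discharge = 0.179 m^3/s.


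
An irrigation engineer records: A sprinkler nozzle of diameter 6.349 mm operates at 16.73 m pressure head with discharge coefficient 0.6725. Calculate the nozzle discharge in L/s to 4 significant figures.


Approach: apply the orifice equation, Q = Cd*A*sqrt(2*g*h), A = pi*(d/2)^2.
A = pi*(6.349e-3/2)^2 = 3.16592e-05 m^2
Q = 0.6725 * 3.16592e-05 * sqrt(2*9.81*16.73) * 1000 = 0.3857 L/s
Therefore the nozzle discharge = 0.3857 L/s.


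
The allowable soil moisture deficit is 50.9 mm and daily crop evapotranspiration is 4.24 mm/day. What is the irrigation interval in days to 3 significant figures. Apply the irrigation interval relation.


Approach: apply the irrigation interval relation, interval = SMD / ETc.
interval = 50.9 / 4.24 = 12.0 days
Therefore the irrigation interval = 12.0 days.


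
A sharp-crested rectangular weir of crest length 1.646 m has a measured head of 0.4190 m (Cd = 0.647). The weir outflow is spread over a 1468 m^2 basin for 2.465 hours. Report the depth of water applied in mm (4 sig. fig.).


Approach: apply the rectangular weir equation with a volume-to-depth conversion, Q = (2/3)*Cd*L*sqrt(2g)*H^1.5; d = Q*t/A * 1000.
Step 1 — weir discharge:
  Q = (2/3)*0.647*1.646*sqrt(2*9.81)*0.4190^1.5 = 0.852930 m^3/s
Step 2 — volume: V = 0.852930 * 2.465*3600 = 7568.90 m^3
Step 3 — depth: d = V/A * 1000 = 7568.90/1468 * 1000 = 5156 mm
Therefore the depth of water applied = 5156 mm.


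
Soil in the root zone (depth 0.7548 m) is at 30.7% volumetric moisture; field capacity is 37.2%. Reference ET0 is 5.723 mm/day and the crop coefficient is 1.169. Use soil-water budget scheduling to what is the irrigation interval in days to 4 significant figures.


Approach: apply soil-water budget scheduling, SMD = (FC-theta)/100*depth*1000; ETc = ET0*Kc; interval = SMD/ETc.
Step 1 — soil moisture deficit:
  SMD = (37.2 - 30.7)/100 * 0.7548 * 1000 = 49.0620 mm
Step 2 — daily crop ET (ETc = ET0*Kc):
  ETc = 5.723 * 1.169 = 6.69019 mm/day
Step 3 — irrigation interval (SMD/ETc):
  interval = 49.0620 / 6.69019 = 7.333 days
Therefore the irrigation interval = 7.333 days.


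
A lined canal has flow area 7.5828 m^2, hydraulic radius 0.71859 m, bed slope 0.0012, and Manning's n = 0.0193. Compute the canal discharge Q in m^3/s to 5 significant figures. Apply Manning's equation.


Approach: apply Manning's equation, Q = (1/n)*A*R^(2/3)*S^(1/2).
Q = (1/0.0193) * 7.5828 * 0.71859^(2/3) * 0.0012^(1/2) = 10.919 m^3/s
Therefore the canal discharge Q = 10.919 m^3/s.


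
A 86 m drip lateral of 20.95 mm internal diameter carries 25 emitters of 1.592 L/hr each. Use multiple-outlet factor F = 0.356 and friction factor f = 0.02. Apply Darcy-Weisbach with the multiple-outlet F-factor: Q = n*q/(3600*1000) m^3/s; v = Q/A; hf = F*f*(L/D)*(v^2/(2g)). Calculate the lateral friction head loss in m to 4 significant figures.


Q = 25*1.592/(3600*1000) = 1.10556e-05 m^3/s
A = pi*(20.95e-3/2)^2 = 3.44713e-04 m^2, so v = Q/A = 0.0320717 m/s
hf = 0.356*0.02*(86/0.02095)*(0.0320717^2/(2*9.81)) = 0.001532 m
Therefore the lateral friction head loss = 0.001532 m.


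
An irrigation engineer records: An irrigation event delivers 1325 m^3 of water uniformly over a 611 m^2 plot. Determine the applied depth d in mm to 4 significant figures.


Approach: apply depth from volume over area, d = (V/A)*1000.
d = (1325 / 611) * 1000 = 2169 mm
Therefore the applied depth d = 2169 mm.


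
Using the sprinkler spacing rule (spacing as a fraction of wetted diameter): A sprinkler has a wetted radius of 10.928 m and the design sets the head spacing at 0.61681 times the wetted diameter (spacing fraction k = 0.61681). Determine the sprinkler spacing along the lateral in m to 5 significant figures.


Approach: apply the sprinkler spacing rule (spacing as a fraction of wetted diameter), S = k*(2*R).
S = 0.61681 * (2 * 10.928) = 13.481 m
Therefore the sprinkler spacing along the lateral = 13.481 m.


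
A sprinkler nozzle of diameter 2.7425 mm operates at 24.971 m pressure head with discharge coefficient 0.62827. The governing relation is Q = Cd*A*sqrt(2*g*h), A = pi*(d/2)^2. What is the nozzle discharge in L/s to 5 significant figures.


A = pi*(2.7425e-3/2)^2 = 5.907220e-06 m^2
Q = 0.62827 * 5.907220e-06 * sqrt(2*9.81*24.971) * 1000 = 0.082148 L/s
Therefore the nozzle discharge = 0.082148 L/s.


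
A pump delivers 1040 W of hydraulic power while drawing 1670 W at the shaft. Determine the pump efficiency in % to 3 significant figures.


Approach: apply the efficiency ratio, eta = (P_out/P_in)*100.
eta = (1040 / 1670) * 100 = 62.3 %
Therefore the pump efficiency = 62.3 %.


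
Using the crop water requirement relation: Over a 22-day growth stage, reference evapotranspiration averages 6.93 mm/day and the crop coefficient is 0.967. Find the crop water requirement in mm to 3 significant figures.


Approach: apply the crop water requirement relation, CWR = ET0 * Kc * days.
CWR = 6.93 * 0.967 * 22 = 147 mm
Therefore the crop water requirement = 147 mm.


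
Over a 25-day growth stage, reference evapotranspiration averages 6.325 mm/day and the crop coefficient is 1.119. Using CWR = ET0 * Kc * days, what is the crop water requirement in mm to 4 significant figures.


CWR = 6.325 * 1.119 * 25 = 176.9 mm
Therefore the crop water requirement = 176.9 mm.


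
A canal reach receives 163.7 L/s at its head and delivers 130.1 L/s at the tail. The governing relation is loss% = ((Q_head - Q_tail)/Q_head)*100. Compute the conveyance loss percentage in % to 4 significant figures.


loss = ((163.7 - 130.1)/163.7)*100 = 20.53 %
Therefore the conveyance loss percentage = 20.53 %.


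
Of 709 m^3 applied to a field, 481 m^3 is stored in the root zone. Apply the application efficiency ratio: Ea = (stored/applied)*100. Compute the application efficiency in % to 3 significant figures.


Ea = (481/709)*100 = 67.8 %
Therefore the application efficiency = 67.8 %.


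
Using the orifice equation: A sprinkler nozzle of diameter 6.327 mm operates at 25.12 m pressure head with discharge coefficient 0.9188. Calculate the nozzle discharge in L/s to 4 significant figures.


Approach: apply the orifice equation, Q = Cd*A*sqrt(2*g*h), A = pi*(d/2)^2.
A = pi*(6.327e-3/2)^2 = 3.14402e-05 m^2
Q = 0.9188 * 3.14402e-05 * sqrt(2*9.81*25.12) * 1000 = 0.6413 L/s
Therefore the nozzle discharge = 0.6413 L/s.


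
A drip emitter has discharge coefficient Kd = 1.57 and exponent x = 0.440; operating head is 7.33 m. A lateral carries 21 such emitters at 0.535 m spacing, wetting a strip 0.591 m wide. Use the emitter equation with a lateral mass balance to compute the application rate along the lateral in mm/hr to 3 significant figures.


Approach: apply the emitter equation with a lateral mass balance, q = Kd*h^x; Q = n*q; rate = Q/(n*spacing*width).
Step 1 — single emitter flow (q = Kd*h^x):
  q = 1.57 * 7.33^0.440 = 3.7718 L/hr
Step 2 — total lateral flow: Q = 21 * 3.7718 = 79.207 L/hr
Step 3 — wetted area: A = 21 * 0.535 * 0.591 = 6.6399 m^2
Step 4 — application rate: Q/A = 79.207/6.6399 = 11.9 mm/hr
Therefore the application rate along the lateral = 11.9 mm/hr.


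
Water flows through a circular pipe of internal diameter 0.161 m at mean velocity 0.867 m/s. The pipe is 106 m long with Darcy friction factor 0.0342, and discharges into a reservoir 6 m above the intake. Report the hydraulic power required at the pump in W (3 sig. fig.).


Approach: apply continuity + Darcy-Weisbach + hydraulic power, Q = A*v; hf = f*(L/D)*(v^2/(2g)); H = static + hf; P = rho*g*Q*H.
Step 1 — flow rate (continuity, Q = A*v):
  A = pi*(0.161/2)^2 = 0.020358 m^2
  Q = 0.020358 * 0.867 = 0.017651 m^3/s
Step 2 — friction head loss (Darcy-Weisbach):
  hf = 0.0342 * (106/0.161) * (0.867^2 / (2*9.81))
  hf = 0.86267 m
Step 3 — total head: H = 6 + 0.86267 = 6.8627 m
Step 4 — hydraulic power (P = rho*g*Q*H):
  P = 1000 * 9.81 * 0.017651 * 6.8627 = 1190 W
Therefore the hydraulic power required at the pump = 1190 W.


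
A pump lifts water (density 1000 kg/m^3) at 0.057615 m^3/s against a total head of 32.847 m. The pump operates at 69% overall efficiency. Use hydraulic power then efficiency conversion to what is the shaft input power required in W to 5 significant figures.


Approach: apply hydraulic power then efficiency conversion, P = rho*g*Q*H; P_in = P/eta.
Step 1 — hydraulic power (P = rho*g*Q*H):
  P = 1000 * 9.81 * 0.057615 * 32.847 = 18565.23 W
Step 2 — input power: P_in = P/eta = 18565.23 / 0.69 = 26906 W
Therefore the shaft input power required = 26906 W.


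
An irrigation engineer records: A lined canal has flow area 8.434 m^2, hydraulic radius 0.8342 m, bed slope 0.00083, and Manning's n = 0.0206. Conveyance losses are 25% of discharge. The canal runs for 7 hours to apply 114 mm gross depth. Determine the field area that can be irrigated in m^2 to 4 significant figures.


Approach: apply Manning's equation with a conveyance and depth budget, Q = (1/n)*A*R^(2/3)*S^(1/2); Q_field = Q*(1-loss); Area = Q_field*t/(d/1000).
Step 1 — canal discharge (Manning's equation):
  Q = (1/0.0206) * 8.434 * 0.8342^(2/3) * 0.00083^(1/2) = 10.4525 m^3/s
Step 2 — delivered flow: Q_field = 10.4525*(1 - 25/100) = 7.83935 m^3/s
Step 3 — volume delivered: V = 7.83935 * 7*3600 = 197552 m^3
Step 4 — area served: A = V / (depth/1000) = 197552 / 0.114 = 1733000 m^2
Therefore the field area that can be irrigated = 1733000 m^2.


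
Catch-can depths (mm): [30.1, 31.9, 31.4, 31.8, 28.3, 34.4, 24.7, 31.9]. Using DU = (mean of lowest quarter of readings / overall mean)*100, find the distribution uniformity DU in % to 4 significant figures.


sorted lowest 2 of 8: [24.7, 28.3] -> mean = 26.5000 mm
overall mean = 30.5625 mm
DU = (26.5000/30.5625)*100 = 86.71 %
Therefore the distribution uniformity DU = 86.71 %.


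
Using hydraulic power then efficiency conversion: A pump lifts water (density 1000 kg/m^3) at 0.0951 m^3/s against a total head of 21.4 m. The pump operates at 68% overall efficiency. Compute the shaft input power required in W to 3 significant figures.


Approach: apply hydraulic power then efficiency conversion, P = rho*g*Q*H; P_in = P/eta.
Step 1 — hydraulic power (P = rho*g*Q*H):
  P = 1000 * 9.81 * 0.0951 * 21.4 = 19965 W
Step 2 — input power: P_in = P/eta = 19965 / 0.68 = 29400 W
Therefore the shaft input power required = 29400 W.


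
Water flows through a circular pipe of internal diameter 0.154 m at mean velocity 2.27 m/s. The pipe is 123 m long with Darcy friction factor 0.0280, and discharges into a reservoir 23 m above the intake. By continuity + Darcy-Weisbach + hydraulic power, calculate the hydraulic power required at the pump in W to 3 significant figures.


Approach: apply continuity + Darcy-Weisbach + hydraulic power, Q = A*v; hf = f*(L/D)*(v^2/(2g)); H = static + hf; P = rho*g*Q*H.
Step 1 — flow rate (continuity, Q = A*v):
  A = pi*(0.154/2)^2 = 0.018627 m^2
  Q = 0.018627 * 2.27 = 0.042282 m^3/s
Step 2 — friction head loss (Darcy-Weisbach):
  hf = 0.0280 * (123/0.154) * (2.27^2 / (2*9.81))
  hf = 5.8735 m
Step 3 — total head: H = 23 + 5.8735 = 28.873 m
Step 4 — hydraulic power (P = rho*g*Q*H):
  P = 1000 * 9.81 * 0.042282 * 28.873 = 12000 W
Therefore the hydraulic power required at the pump = 12000 W.


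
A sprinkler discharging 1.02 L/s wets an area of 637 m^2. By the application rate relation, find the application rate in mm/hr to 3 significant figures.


Approach: apply the application rate relation, rate = (Q/A)*3600.
rate = (1.02 / 637) * 3600 = 5.76 mm/hr
Therefore the application rate = 5.76 mm/hr.


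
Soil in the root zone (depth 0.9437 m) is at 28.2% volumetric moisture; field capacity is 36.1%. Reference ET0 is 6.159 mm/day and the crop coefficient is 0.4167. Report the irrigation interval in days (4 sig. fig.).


Approach: apply soil-water budget scheduling, SMD = (FC-theta)/100*depth*1000; ETc = ET0*Kc; interval = SMD/ETc.
Step 1 — soil moisture deficit:
  SMD = (36.1 - 28.2)/100 * 0.9437 * 1000 = 74.5523 mm
Step 2 — daily crop ET (ETc = ET0*Kc):
  ETc = 6.159 * 0.4167 = 2.56646 mm/day
Step 3 — irrigation interval (SMD/ETc):
  interval = 74.5523 / 2.56646 = 29.05 days
Therefore the irrigation interval = 29.05 days.


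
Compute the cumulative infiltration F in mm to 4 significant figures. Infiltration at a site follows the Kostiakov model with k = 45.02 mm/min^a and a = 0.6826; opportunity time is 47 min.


Approach: apply the Kostiakov infiltration equation, F = k*t^a.
F = 45.02 * 47^0.6826 = 623.4 mm
Therefore the cumulative infiltration F = 623.4 mm.


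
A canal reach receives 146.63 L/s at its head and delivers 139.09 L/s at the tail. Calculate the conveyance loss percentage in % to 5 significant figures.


Approach: apply the conveyance loss ratio, loss% = ((Q_head - Q_tail)/Q_head)*100.
loss = ((146.63 - 139.09)/146.63)*100 = 5.1422 %
Therefore the conveyance loss percentage = 5.1422 %.


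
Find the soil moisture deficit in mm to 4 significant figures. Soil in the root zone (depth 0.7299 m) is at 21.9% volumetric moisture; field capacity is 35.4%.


Approach: apply the soil moisture deficit relation, SMD = (FC - theta)/100 * depth * 1000.
SMD = (35.4 - 21.9)/100 * 0.7299 * 1000 = 98.54 mm
Therefore the soil moisture deficit = 98.54 mm.


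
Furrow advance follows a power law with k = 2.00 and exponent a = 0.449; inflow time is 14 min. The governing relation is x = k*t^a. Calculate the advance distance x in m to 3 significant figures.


x = 2.00 * 14^0.449 = 6.54 m
Therefore the advance distance x = 6.54 m.


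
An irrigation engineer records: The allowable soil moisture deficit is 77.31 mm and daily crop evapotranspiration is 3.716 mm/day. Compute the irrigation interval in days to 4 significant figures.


Approach: apply the irrigation interval relation, interval = SMD / ETc.
interval = 77.31 / 3.716 = 20.80 days
Therefore the irrigation interval = 20.80 days.


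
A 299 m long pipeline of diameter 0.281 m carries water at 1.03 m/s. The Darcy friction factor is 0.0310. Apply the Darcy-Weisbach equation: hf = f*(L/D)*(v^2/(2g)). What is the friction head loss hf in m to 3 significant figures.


hf = 0.0310 * (299/0.281) * (1.03^2 / (2*9.81))
hf = 1.78 m
Therefore the friction head loss hf = 1.78 m.


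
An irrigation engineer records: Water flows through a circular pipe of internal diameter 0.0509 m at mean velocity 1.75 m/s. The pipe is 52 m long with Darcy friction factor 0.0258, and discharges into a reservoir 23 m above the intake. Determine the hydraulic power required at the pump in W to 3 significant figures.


Approach: apply continuity + Darcy-Weisbach + hydraulic power, Q = A*v; hf = f*(L/D)*(v^2/(2g)); H = static + hf; P = rho*g*Q*H.
Step 1 — flow rate (continuity, Q = A*v):
  A = pi*(0.0509/2)^2 = 0.0020348 m^2
  Q = 0.0020348 * 1.75 = 0.0035609 m^3/s
Step 2 — friction head loss (Darcy-Weisbach):
  hf = 0.0258 * (52/0.0509) * (1.75^2 / (2*9.81))
  hf = 4.1142 m
Step 3 — total head: H = 23 + 4.1142 = 27.114 m
Step 4 — hydraulic power (P = rho*g*Q*H):
  P = 1000 * 9.81 * 0.0035609 * 27.114 = 947 W
Therefore the hydraulic power required at the pump = 947 W.


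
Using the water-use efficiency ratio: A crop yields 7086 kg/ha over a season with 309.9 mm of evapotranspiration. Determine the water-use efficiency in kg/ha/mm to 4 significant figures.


Approach: apply the water-use efficiency ratio, WUE = yield/ET.
WUE = 7086 / 309.9 = 22.87 kg/ha/mm
Therefore the water-use efficiency = 22.87 kg/ha/mm.


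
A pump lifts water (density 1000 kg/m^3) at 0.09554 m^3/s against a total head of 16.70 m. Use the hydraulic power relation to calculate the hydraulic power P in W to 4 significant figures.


Approach: apply the hydraulic power relation, P = rho*g*Q*H.
P = 1000 * 9.81 * 0.09554 * 16.70 = 15650 W
Therefore the hydraulic power P = 15650 W.


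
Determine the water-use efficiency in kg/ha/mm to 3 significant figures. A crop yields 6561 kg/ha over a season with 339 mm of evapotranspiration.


Approach: apply the water-use efficiency ratio, WUE = yield/ET.
WUE = 6561 / 339 = 19.4 kg/ha/mm
Therefore the water-use efficiency = 19.4 kg/ha/mm.


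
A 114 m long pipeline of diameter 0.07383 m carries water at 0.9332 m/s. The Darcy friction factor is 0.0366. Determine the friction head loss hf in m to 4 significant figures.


Approach: apply the Darcy-Weisbach equation, hf = f*(L/D)*(v^2/(2g)).
hf = 0.0366 * (114/0.07383) * (0.9332^2 / (2*9.81))
hf = 2.508 m
Therefore the friction head loss hf = 2.508 m.


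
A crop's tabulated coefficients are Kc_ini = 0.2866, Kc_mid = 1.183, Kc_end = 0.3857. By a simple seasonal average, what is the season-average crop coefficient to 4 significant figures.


Approach: apply a simple seasonal average, Kc_avg = (Kc_ini + Kc_mid + Kc_end)/3.
Kc_avg = (0.2866 + 1.183 + 0.3857)/3 = 0.6184
Therefore the season-average crop coefficient = 0.6184.


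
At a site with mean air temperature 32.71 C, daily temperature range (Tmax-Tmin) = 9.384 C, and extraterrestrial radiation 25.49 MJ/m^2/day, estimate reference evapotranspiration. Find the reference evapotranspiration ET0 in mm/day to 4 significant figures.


Approach: apply the Hargreaves-Samani method, ET0 = 0.0023*(Tmean+17.8)*sqrt(Tmax-Tmin)*0.408*Ra.
ET0 = 0.0023*(32.71+17.8)*sqrt(9.384)*0.408*25.49 = 3.701 mm/day
Therefore the reference evapotranspiration ET0 = 3.701 mm/day.


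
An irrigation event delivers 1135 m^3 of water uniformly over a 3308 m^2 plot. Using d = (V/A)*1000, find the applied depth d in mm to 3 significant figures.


d = (1135 / 3308) * 1000 = 343 mm
Therefore the applied depth d = 343 mm.


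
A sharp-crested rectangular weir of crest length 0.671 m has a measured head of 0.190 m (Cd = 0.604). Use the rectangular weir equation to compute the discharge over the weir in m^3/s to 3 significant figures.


Approach: apply the rectangular weir equation, Q = (2/3)*Cd*L*sqrt(2g)*H^1.5.
Q = (2/3)*0.604*0.671*sqrt(2*9.81)*0.190^1.5 = 0.0991 m^3/s
Therefore the discharge over the weir = 0.0991 m^3/s.


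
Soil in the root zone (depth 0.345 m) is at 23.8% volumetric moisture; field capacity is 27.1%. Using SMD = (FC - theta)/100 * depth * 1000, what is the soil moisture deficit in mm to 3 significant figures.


SMD = (27.1 - 23.8)/100 * 0.345 * 1000 = 11.4 mm
Therefore the soil moisture deficit = 11.4 mm.


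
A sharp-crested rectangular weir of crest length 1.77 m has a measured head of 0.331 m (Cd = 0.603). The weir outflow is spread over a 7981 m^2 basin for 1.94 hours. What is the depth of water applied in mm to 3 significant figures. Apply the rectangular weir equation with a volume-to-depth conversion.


Approach: apply the rectangular weir equation with a volume-to-depth conversion, Q = (2/3)*Cd*L*sqrt(2g)*H^1.5; d = Q*t/A * 1000.
Step 1 — weir discharge:
  Q = (2/3)*0.603*1.77*sqrt(2*9.81)*0.331^1.5 = 0.60019 m^3/s
Step 2 — volume: V = 0.60019 * 1.94*3600 = 4191.7 m^3
Step 3 — depth: d = V/A * 1000 = 4191.7/7981 * 1000 = 525 mm
Therefore the depth of water applied = 525 mm.


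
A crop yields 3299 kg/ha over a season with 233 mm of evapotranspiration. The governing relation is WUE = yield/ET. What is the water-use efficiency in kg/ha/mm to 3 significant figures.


WUE = 3299 / 233 = 14.2 kg/ha/mm
Therefore the water-use efficiency = 14.2 kg/ha/mm.


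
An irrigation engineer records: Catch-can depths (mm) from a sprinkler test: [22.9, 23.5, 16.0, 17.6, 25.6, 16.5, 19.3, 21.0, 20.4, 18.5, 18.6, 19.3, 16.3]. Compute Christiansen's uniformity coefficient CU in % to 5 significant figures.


Approach: apply Christiansen's uniformity coefficient, CU = (1 - mean_abs_deviation/mean)*100.
mean = 19.65385 mm
mean |d_i - mean| = 2.327811 mm
CU = (1 - 2.327811/19.65385)*100 = 88.156 %
Therefore Christiansen's uniformity coefficient CU = 88.156 %.


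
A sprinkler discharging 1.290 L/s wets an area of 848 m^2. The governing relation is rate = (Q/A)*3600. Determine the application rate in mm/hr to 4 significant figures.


rate = (1.290 / 848) * 3600 = 5.476 mm/hr
Therefore the application rate = 5.476 mm/hr.


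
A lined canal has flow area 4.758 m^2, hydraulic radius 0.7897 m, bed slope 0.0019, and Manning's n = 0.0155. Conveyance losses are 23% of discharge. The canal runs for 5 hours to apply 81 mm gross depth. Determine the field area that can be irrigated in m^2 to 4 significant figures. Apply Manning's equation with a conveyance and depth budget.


Approach: apply Manning's equation with a conveyance and depth budget, Q = (1/n)*A*R^(2/3)*S^(1/2); Q_field = Q*(1-loss); Area = Q_field*t/(d/1000).
Step 1 — canal discharge (Manning's equation):
  Q = (1/0.0155) * 4.758 * 0.7897^(2/3) * 0.0019^(1/2) = 11.4317 m^3/s
Step 2 — delivered flow: Q_field = 11.4317*(1 - 23/100) = 8.80241 m^3/s
Step 3 — volume delivered: V = 8.80241 * 5*3600 = 158443 m^3
Step 4 — area served: A = V / (depth/1000) = 158443 / 0.081 = 1956000 m^2
Therefore the field area that can be irrigated = 1956000 m^2.


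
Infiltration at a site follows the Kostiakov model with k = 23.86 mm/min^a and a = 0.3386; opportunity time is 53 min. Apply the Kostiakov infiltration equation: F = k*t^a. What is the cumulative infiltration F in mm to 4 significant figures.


F = 23.86 * 53^0.3386 = 91.52 mm
Therefore the cumulative infiltration F = 91.52 mm.


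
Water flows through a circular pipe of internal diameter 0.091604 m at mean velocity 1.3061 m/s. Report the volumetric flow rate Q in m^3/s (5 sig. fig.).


Approach: apply the continuity equation for pipe flow, Q = A * v with A = pi*(D/2)^2.
A = pi*(0.091604/2)^2 = 0.006590506 m^2
Q = 0.006590506 * 1.3061 = 0.0086079 m^3/s
Therefore the volumetric flow rate Q = 0.0086079 m^3/s.


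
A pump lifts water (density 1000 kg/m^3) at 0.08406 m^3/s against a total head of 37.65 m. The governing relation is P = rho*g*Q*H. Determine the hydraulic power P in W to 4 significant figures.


P = 1000 * 9.81 * 0.08406 * 37.65 = 31050 W
Therefore the hydraulic power P = 31050 W.


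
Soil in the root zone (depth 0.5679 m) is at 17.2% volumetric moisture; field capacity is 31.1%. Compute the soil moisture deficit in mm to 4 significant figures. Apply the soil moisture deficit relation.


Approach: apply the soil moisture deficit relation, SMD = (FC - theta)/100 * depth * 1000.
SMD = (31.1 - 17.2)/100 * 0.5679 * 1000 = 78.94 mm
Therefore the soil moisture deficit = 78.94 mm.


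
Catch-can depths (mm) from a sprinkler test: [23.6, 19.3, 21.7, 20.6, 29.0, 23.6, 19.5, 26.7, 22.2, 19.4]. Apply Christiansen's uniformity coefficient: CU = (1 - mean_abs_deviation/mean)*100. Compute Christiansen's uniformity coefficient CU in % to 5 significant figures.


mean = 22.56000 mm
mean |d_i - mean| = 2.532000 mm
CU = (1 - 2.532000/22.56000)*100 = 88.777 %
Therefore Christiansen's uniformity coefficient CU = 88.777 %.


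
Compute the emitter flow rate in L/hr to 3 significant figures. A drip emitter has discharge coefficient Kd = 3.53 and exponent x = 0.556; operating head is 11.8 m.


Approach: apply the emitter characteristic equation, q = Kd * h^x.
q = 3.53 * 11.8^0.556 = 13.9 L/hr
Therefore the emitter flow rate = 13.9 L/hr.


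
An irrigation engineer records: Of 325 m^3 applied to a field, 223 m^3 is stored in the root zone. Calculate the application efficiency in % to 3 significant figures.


Approach: apply the application efficiency ratio, Ea = (stored/applied)*100.
Ea = (223/325)*100 = 68.6 %
Therefore the application efficiency = 68.6 %.


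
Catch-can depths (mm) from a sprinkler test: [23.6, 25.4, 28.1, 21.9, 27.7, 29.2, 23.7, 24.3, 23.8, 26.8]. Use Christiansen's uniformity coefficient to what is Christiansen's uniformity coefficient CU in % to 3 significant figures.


Approach: apply Christiansen's uniformity coefficient, CU = (1 - mean_abs_deviation/mean)*100.
mean = 25.450 mm
mean |d_i - mean| = 2.0000 mm
CU = (1 - 2.0000/25.450)*100 = 92.1 %
Therefore Christiansen's uniformity coefficient CU = 92.1 %.


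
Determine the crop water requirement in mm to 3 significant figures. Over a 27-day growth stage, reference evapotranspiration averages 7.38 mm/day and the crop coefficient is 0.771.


Approach: apply the crop water requirement relation, CWR = ET0 * Kc * days.
CWR = 7.38 * 0.771 * 27 = 154 mm
Therefore the crop water requirement = 154 mm.


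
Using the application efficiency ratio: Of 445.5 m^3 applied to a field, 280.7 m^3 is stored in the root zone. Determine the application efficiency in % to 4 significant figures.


Approach: apply the application efficiency ratio, Ea = (stored/applied)*100.
Ea = (280.7/445.5)*100 = 63.01 %
Therefore the application efficiency = 63.01 %.


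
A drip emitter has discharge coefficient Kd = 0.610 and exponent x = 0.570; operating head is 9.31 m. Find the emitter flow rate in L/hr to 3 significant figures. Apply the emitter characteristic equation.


Approach: apply the emitter characteristic equation, q = Kd * h^x.
q = 0.610 * 9.31^0.570 = 2.18 L/hr
Therefore the emitter flow rate = 2.18 L/hr.


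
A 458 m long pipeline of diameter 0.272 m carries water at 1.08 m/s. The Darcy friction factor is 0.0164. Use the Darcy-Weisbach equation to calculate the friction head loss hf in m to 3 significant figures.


Approach: apply the Darcy-Weisbach equation, hf = f*(L/D)*(v^2/(2g)).
hf = 0.0164 * (458/0.272) * (1.08^2 / (2*9.81))
hf = 1.64 m
Therefore the friction head loss hf = 1.64 m.


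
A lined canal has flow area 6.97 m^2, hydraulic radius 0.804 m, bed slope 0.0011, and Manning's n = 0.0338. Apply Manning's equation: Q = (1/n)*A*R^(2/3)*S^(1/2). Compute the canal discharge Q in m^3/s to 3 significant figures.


Q = (1/0.0338) * 6.97 * 0.804^(2/3) * 0.0011^(1/2) = 5.91 m^3/s
Therefore the canal discharge Q = 5.91 m^3/s.


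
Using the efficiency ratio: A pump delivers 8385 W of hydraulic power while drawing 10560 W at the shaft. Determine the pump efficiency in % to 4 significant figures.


Approach: apply the efficiency ratio, eta = (P_out/P_in)*100.
eta = (8385 / 10560) * 100 = 79.40 %
Therefore the pump efficiency = 79.40 %.


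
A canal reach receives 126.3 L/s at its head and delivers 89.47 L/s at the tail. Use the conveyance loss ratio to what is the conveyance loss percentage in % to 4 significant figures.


Approach: apply the conveyance loss ratio, loss% = ((Q_head - Q_tail)/Q_head)*100.
loss = ((126.3 - 89.47)/126.3)*100 = 29.16 %
Therefore the conveyance loss percentage = 29.16 %.


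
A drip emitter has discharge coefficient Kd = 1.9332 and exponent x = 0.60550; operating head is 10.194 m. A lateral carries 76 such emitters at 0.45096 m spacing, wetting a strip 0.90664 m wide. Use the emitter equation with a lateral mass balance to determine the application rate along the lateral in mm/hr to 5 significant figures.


Approach: apply the emitter equation with a lateral mass balance, q = Kd*h^x; Q = n*q; rate = Q/(n*spacing*width).
Step 1 — single emitter flow (q = Kd*h^x):
  q = 1.9332 * 10.194^0.60550 = 7.885504 L/hr
Step 2 — total lateral flow: Q = 76 * 7.885504 = 599.2983 L/hr
Step 3 — wetted area: A = 76 * 0.45096 * 0.90664 = 31.07324 m^2
Step 4 — application rate: Q/A = 599.2983/31.07324 = 19.287 mm/hr
Therefore the application rate along the lateral = 19.287 mm/hr.


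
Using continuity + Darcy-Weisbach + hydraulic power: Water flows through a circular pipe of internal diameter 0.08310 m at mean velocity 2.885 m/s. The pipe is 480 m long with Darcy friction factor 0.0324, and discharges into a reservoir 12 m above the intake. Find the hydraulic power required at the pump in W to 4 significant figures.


Approach: apply continuity + Darcy-Weisbach + hydraulic power, Q = A*v; hf = f*(L/D)*(v^2/(2g)); H = static + hf; P = rho*g*Q*H.
Step 1 — flow rate (continuity, Q = A*v):
  A = pi*(0.08310/2)^2 = 0.00542365 m^2
  Q = 0.00542365 * 2.885 = 0.0156472 m^3/s
Step 2 — friction head loss (Darcy-Weisbach):
  hf = 0.0324 * (480/0.08310) * (2.885^2 / (2*9.81))
  hf = 79.3922 m
Step 3 — total head: H = 12 + 79.3922 = 91.3922 m
Step 4 — hydraulic power (P = rho*g*Q*H):
  P = 1000 * 9.81 * 0.0156472 * 91.3922 = 14030 W
Therefore the hydraulic power required at the pump = 14030 W.


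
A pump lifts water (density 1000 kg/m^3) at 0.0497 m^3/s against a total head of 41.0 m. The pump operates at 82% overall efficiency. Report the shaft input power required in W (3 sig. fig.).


Approach: apply hydraulic power then efficiency conversion, P = rho*g*Q*H; P_in = P/eta.
Step 1 — hydraulic power (P = rho*g*Q*H):
  P = 1000 * 9.81 * 0.0497 * 41.0 = 19990 W
Step 2 — input power: P_in = P/eta = 19990 / 0.82 = 24400 W
Therefore the shaft input power required = 24400 W.


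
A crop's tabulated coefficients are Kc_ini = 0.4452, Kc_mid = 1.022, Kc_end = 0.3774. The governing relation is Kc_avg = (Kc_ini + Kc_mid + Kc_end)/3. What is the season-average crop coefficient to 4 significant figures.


Kc_avg = (0.4452 + 1.022 + 0.3774)/3 = 0.6149
Therefore the season-average crop coefficient = 0.6149.


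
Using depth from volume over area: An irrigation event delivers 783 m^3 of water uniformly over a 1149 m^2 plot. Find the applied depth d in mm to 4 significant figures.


Approach: apply depth from volume over area, d = (V/A)*1000.
d = (783 / 1149) * 1000 = 681.5 mm
Therefore the applied depth d = 681.5 mm.


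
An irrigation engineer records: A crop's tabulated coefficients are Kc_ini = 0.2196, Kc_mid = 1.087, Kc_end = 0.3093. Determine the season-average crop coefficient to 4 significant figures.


Approach: apply a simple seasonal average, Kc_avg = (Kc_ini + Kc_mid + Kc_end)/3.
Kc_avg = (0.2196 + 1.087 + 0.3093)/3 = 0.5386
Therefore the season-average crop coefficient = 0.5386.


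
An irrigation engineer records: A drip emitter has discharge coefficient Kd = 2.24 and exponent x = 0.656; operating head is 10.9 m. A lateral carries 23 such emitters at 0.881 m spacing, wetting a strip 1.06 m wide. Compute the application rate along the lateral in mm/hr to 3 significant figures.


Approach: apply the emitter equation with a lateral mass balance, q = Kd*h^x; Q = n*q; rate = Q/(n*spacing*width).
Step 1 — single emitter flow (q = Kd*h^x):
  q = 2.24 * 10.9^0.656 = 10.735 L/hr
Step 2 — total lateral flow: Q = 23 * 10.735 = 246.90 L/hr
Step 3 — wetted area: A = 23 * 0.881 * 1.06 = 21.479 m^2
Step 4 — application rate: Q/A = 246.90/21.479 = 11.5 mm/hr
Therefore the application rate along the lateral = 11.5 mm/hr.


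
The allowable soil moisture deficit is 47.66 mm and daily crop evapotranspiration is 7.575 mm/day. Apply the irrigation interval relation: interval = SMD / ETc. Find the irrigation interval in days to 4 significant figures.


interval = 47.66 / 7.575 = 6.292 days
Therefore the irrigation interval = 6.292 days.


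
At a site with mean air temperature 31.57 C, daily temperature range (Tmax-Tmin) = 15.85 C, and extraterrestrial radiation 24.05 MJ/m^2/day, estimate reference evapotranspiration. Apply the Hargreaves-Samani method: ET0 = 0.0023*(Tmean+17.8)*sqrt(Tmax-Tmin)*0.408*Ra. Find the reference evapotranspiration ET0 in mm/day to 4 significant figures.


ET0 = 0.0023*(31.57+17.8)*sqrt(15.85)*0.408*24.05 = 4.436 mm/day
Therefore the reference evapotranspiration ET0 = 4.436 mm/day.


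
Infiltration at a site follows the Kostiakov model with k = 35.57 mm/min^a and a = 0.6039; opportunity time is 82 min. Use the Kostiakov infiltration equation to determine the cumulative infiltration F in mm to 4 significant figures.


Approach: apply the Kostiakov infiltration equation, F = k*t^a.
F = 35.57 * 82^0.6039 = 509.1 mm
Therefore the cumulative infiltration F = 509.1 mm.


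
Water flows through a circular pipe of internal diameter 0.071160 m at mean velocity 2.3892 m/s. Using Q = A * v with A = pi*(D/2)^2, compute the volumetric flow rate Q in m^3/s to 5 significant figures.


A = pi*(0.071160/2)^2 = 0.003977056 m^2
Q = 0.003977056 * 2.3892 = 0.0095020 m^3/s
Therefore the volumetric flow rate Q = 0.0095020 m^3/s.


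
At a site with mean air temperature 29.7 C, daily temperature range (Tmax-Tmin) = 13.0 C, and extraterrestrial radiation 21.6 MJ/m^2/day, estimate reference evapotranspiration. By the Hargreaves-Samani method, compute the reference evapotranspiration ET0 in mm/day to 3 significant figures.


Approach: apply the Hargreaves-Samani method, ET0 = 0.0023*(Tmean+17.8)*sqrt(Tmax-Tmin)*0.408*Ra.
ET0 = 0.0023*(29.7+17.8)*sqrt(13.0)*0.408*21.6 = 3.47 mm/day
Therefore the reference evapotranspiration ET0 = 3.47 mm/day.


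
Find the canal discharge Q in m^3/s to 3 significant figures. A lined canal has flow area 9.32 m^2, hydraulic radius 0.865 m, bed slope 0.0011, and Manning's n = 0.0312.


Approach: apply Manning's equation, Q = (1/n)*A*R^(2/3)*S^(1/2).
Q = (1/0.0312) * 9.32 * 0.865^(2/3) * 0.0011^(1/2) = 8.99 m^3/s
Therefore the canal discharge Q = 8.99 m^3/s.


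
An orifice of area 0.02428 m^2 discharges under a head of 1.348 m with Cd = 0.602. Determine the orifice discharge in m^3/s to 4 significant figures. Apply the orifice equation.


Approach: apply the orifice equation, Q = Cd*A*sqrt(2*g*h).
Q = 0.602 * 0.02428 * sqrt(2*9.81*1.348) = 0.07517 m^3/s
Therefore the orifice discharge = 0.07517 m^3/s.


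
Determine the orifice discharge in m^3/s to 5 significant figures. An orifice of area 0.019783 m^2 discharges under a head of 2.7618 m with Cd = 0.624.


Approach: apply the orifice equation, Q = Cd*A*sqrt(2*g*h).
Q = 0.624 * 0.019783 * sqrt(2*9.81*2.7618) = 0.090870 m^3/s
Therefore the orifice discharge = 0.090870 m^3/s.


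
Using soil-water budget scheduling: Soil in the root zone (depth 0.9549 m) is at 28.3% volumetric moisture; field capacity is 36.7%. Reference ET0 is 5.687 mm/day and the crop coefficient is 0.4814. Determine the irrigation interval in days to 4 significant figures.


Approach: apply soil-water budget scheduling, SMD = (FC-theta)/100*depth*1000; ETc = ET0*Kc; interval = SMD/ETc.
Step 1 — soil moisture deficit:
  SMD = (36.7 - 28.3)/100 * 0.9549 * 1000 = 80.2116 mm
Step 2 — daily crop ET (ETc = ET0*Kc):
  ETc = 5.687 * 0.4814 = 2.73772 mm/day
Step 3 — irrigation interval (SMD/ETc):
  interval = 80.2116 / 2.73772 = 29.30 days
Therefore the irrigation interval = 29.30 days.


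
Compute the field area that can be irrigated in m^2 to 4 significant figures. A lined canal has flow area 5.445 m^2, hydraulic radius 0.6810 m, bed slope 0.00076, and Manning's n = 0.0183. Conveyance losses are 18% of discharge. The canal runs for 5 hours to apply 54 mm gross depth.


Approach: apply Manning's equation with a conveyance and depth budget, Q = (1/n)*A*R^(2/3)*S^(1/2); Q_field = Q*(1-loss); Area = Q_field*t/(d/1000).
Step 1 — canal discharge (Manning's equation):
  Q = (1/0.0183) * 5.445 * 0.6810^(2/3) * 0.00076^(1/2) = 6.34919 m^3/s
Step 2 — delivered flow: Q_field = 6.34919*(1 - 18/100) = 5.20634 m^3/s
Step 3 — volume delivered: V = 5.20634 * 5*3600 = 93714.0 m^3
Step 4 — area served: A = V / (depth/1000) = 93714.0 / 0.054 = 1735000 m^2
Therefore the field area that can be irrigated = 1735000 m^2.


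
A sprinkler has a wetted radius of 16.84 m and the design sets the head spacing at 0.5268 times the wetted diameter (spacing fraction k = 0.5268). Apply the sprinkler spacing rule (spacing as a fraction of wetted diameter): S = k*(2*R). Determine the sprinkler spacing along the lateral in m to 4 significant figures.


S = 0.5268 * (2 * 16.84) = 17.74 m
Therefore the sprinkler spacing along the lateral = 17.74 m.


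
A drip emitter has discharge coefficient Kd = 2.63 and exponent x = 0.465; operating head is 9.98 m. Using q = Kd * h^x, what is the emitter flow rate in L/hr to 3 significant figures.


q = 2.63 * 9.98^0.465 = 7.67 L/hr
Therefore the emitter flow rate = 7.67 L/hr.


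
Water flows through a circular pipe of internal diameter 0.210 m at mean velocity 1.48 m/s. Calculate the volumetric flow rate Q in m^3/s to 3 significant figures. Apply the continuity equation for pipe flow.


Approach: apply the continuity equation for pipe flow, Q = A * v with A = pi*(D/2)^2.
A = pi*(0.210/2)^2 = 0.034636 m^2
Q = 0.034636 * 1.48 = 0.0513 m^3/s
Therefore the volumetric flow rate Q = 0.0513 m^3/s.


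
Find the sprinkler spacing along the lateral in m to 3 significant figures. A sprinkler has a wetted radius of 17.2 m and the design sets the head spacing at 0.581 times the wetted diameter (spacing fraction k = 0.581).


Approach: apply the sprinkler spacing rule (spacing as a fraction of wetted diameter), S = k*(2*R).
S = 0.581 * (2 * 17.2) = 20.0 m
Therefore the sprinkler spacing along the lateral = 20.0 m.


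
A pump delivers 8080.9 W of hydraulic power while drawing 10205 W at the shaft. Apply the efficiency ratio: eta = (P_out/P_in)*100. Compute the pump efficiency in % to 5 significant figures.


eta = (8080.9 / 10205) * 100 = 79.186 %
Therefore the pump efficiency = 79.186 %.


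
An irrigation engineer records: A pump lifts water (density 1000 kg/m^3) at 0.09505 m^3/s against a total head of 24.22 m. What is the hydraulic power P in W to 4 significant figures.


Approach: apply the hydraulic power relation, P = rho*g*Q*H.
P = 1000 * 9.81 * 0.09505 * 24.22 = 22580 W
Therefore the hydraulic power P = 22580 W.


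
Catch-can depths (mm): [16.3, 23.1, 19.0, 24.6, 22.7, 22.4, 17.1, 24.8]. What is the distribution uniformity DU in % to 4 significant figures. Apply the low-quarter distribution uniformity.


Approach: apply the low-quarter distribution uniformity, DU = (mean of lowest quarter of readings / overall mean)*100.
sorted lowest 2 of 8: [16.3, 17.1] -> mean = 16.7000 mm
overall mean = 21.2500 mm
DU = (16.7000/21.2500)*100 = 78.59 %
Therefore the distribution uniformity DU = 78.59 %.


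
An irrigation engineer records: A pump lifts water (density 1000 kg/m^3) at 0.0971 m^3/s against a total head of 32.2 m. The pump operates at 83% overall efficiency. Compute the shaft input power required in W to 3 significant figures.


Approach: apply hydraulic power then efficiency conversion, P = rho*g*Q*H; P_in = P/eta.
Step 1 — hydraulic power (P = rho*g*Q*H):
  P = 1000 * 9.81 * 0.0971 * 32.2 = 30672 W
Step 2 — input power: P_in = P/eta = 30672 / 0.83 = 37000 W
Therefore the shaft input power required = 37000 W.


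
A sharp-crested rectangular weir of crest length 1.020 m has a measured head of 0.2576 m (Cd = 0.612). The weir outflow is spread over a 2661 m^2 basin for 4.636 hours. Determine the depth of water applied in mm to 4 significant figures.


Approach: apply the rectangular weir equation with a volume-to-depth conversion, Q = (2/3)*Cd*L*sqrt(2g)*H^1.5; d = Q*t/A * 1000.
Step 1 — weir discharge:
  Q = (2/3)*0.612*1.020*sqrt(2*9.81)*0.2576^1.5 = 0.241006 m^3/s
Step 2 — volume: V = 0.241006 * 4.636*3600 = 4022.30 m^3
Step 3 — depth: d = V/A * 1000 = 4022.30/2661 * 1000 = 1512 mm
Therefore the depth of water applied = 1512 mm.
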